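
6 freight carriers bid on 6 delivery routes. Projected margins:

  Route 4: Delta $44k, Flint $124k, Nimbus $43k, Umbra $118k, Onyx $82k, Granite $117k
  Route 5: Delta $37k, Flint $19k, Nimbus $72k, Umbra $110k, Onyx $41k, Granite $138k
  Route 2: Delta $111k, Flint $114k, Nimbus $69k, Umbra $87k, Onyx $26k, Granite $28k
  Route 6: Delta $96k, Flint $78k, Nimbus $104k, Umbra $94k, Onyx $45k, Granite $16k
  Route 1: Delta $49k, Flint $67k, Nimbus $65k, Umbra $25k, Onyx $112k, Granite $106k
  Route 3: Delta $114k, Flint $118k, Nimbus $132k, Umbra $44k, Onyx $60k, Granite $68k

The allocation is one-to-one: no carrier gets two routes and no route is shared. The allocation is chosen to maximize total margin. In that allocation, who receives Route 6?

Optimal: Delta→Route 2 ($111k), Flint→Route 4 ($124k), Nimbus→Route 3 ($132k), Umbra→Route 6 ($94k), Onyx→Route 1 ($112k), Granite→Route 5 ($138k) — total 111+124+132+94+112+138 = $711k.
Row-greedy (each carrier in turn takes its best remaining route) gives $592k, worse by 119.
Swapping Delta↔Onyx (Delta→Route 1 $49k, Onyx→Route 2 $26k) loses 148.
Umbra's own top route is Route 4 ($118k), but forcing Umbra→Route 4 and reassigning the rest optimally gives only $710k — worse by 1.

Umbra receives Route 6.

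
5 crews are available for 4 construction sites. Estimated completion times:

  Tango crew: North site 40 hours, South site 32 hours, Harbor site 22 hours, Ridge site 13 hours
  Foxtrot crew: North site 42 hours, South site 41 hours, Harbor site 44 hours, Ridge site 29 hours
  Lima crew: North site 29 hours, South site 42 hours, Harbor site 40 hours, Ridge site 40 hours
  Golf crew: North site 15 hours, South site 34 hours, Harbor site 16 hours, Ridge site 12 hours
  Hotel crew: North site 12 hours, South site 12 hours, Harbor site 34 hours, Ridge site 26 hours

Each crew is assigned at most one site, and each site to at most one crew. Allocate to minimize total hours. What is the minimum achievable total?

Optimal: Lima crew→North site (29 hours), Hotel crew→South site (12 hours), Golf crew→Harbor site (16 hours), Tango crew→Ridge site (13 hours) — total 29+12+16+13 = 70 hours.
Row-greedy (each crew in turn takes its cheapest remaining site) gives 99 hours, worse by 29.
Next-best assignment: Lima crew→North site, Hotel crew→South site, Tango crew→Harbor site, Golf crew→Ridge site = 75 hours.

Min total: 70 hours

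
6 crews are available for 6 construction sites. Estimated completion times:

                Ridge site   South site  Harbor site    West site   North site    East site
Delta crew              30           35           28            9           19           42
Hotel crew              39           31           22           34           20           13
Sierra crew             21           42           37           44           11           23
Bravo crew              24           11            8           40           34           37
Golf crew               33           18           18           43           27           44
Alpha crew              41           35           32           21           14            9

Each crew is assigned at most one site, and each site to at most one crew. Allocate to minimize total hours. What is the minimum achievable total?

This is the linear assignment problem.
Optimal: Delta crew→West site (9 hours), Hotel crew→East site (13 hours), Sierra crew→Ridge site (21 hours), Bravo crew→Harbor site (8 hours), Golf crew→South site (18 hours), Alpha crew→North site (14 hours) — total 9+13+21+8+18+14 = 83 hours.
Row-greedy (each crew in turn takes its cheapest remaining site) gives 100 hours, worse by 17.
Next-best assignment: Delta crew→West site, Hotel crew→North site, Sierra crew→Ridge site, Bravo crew→Harbor site, Golf crew→South site, Alpha crew→East site = 85 hours.
Swapping Golf crew↔Sierra crew (Golf crew→Ridge site 33 hours, Sierra crew→South site 42 hours) adds 36.
Checked against all permutations: 83 hours is optimal.

Minimum total: 83 hours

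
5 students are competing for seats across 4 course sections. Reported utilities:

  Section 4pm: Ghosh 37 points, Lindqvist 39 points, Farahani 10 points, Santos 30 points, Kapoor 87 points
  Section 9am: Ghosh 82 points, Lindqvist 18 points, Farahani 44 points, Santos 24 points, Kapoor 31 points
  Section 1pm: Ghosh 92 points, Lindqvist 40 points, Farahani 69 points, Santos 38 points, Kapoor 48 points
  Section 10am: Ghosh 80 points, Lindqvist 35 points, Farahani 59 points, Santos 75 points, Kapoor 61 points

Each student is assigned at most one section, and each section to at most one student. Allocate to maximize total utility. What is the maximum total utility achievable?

Maximum total: 313 points

Optimal: Kapoor→Section 4pm (87 points), Ghosh→Section 9am (82 points), Farahani→Section 1pm (69 points), Santos→Section 10am (75 points) — total 87+82+69+75 = 313 points.
Max-entry greedy (repeatedly take the single best remaining cell) gives 298 points, worse by 15.
Next-best assignment: Kapoor→Section 4pm, Farahani→Section 9am, Ghosh→Section 1pm, Santos→Section 10am = 298 points.
Swapping Farahani↔Kapoor (Farahani→Section 4pm 10 points, Kapoor→Section 1pm 48 points) loses 98.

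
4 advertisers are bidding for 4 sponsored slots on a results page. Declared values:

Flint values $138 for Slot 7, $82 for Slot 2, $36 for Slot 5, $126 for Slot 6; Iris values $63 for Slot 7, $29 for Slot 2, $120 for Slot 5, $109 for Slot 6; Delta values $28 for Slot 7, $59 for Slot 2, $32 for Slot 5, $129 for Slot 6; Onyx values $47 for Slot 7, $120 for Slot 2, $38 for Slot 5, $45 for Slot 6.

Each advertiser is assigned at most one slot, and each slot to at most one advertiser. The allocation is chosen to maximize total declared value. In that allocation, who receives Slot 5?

Iris receives Slot 5.

Optimal: Flint→Slot 7 ($138), Iris→Slot 5 ($120), Delta→Slot 6 ($129), Onyx→Slot 2 ($120) — total 138+120+129+120 = $507.
Next-best assignment: Flint→Slot 7, Iris→Slot 6, Delta→Slot 5, Onyx→Slot 2 = $399.
Every other assignment is strictly worse.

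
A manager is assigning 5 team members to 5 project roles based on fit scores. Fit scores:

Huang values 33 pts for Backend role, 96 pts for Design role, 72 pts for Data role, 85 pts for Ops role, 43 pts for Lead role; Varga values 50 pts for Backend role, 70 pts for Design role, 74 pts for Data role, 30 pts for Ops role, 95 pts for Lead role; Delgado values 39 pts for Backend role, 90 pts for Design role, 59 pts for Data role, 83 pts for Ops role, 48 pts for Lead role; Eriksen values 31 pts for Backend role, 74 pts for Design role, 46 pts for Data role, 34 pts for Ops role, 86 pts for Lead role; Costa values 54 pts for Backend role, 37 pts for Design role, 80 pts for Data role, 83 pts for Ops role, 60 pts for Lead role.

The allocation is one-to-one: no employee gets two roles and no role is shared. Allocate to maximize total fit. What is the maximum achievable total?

This is the linear assignment problem.
Optimal: Huang→Design role (96 pts), Varga→Backend role (50 pts), Delgado→Ops role (83 pts), Eriksen→Lead role (86 pts), Costa→Data role (80 pts) — total 96+50+83+86+80 = 395 pts.
Max-entry greedy (repeatedly take the single best remaining cell) gives 385 pts, worse by 10.
Next-best assignment: Huang→Design role, Varga→Data role, Delgado→Ops role, Eriksen→Lead role, Costa→Backend role = 393 pts.
Swapping Varga↔Delgado (Varga→Ops role 30 pts, Delgado→Backend role 39 pts) loses 64.
Checked against all permutations: 395 pts is optimal.

Max total: 395 pts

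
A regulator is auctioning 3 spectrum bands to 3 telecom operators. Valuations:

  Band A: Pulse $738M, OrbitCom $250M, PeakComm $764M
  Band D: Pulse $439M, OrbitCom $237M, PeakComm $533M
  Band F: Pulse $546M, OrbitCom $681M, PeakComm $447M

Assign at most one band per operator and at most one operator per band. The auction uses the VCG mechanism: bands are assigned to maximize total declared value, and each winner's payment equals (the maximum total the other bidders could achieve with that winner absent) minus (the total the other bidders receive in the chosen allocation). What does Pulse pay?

Efficient allocation: Pulse→Band A ($738M), OrbitCom→Band F ($681M), PeakComm→Band D ($533M); total welfare W = $1952M.
Pulse receives Band A at value $738M, so the others get W − 738 = $1214M.
Without Pulse: best allocation of the remaining 2 bidders over all 3 bands is OrbitCom→Band F ($681M), PeakComm→Band A ($764M), total $1445M.
VCG payment = (others' best without Pulse) − (others' welfare with Pulse) = 1445 − 1214 = $231M.

Pulse pays $231M.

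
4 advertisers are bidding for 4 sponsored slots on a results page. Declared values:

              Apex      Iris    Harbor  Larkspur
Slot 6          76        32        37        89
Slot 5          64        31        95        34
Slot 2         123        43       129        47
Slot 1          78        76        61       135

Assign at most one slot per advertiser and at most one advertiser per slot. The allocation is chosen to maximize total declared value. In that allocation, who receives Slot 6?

Optimal: Apex→Slot 2 ($123), Iris→Slot 6 ($32), Harbor→Slot 5 ($95), Larkspur→Slot 1 ($135) — total 123+32+95+135 = $385.
Row-greedy (each advertiser in turn takes its best remaining slot) gives $383, worse by 2.
Iris's own top slot is Slot 1 ($76), but forcing Iris→Slot 1 and reassigning the rest optimally gives only $383 — worse by 2.

Iris receives Slot 6.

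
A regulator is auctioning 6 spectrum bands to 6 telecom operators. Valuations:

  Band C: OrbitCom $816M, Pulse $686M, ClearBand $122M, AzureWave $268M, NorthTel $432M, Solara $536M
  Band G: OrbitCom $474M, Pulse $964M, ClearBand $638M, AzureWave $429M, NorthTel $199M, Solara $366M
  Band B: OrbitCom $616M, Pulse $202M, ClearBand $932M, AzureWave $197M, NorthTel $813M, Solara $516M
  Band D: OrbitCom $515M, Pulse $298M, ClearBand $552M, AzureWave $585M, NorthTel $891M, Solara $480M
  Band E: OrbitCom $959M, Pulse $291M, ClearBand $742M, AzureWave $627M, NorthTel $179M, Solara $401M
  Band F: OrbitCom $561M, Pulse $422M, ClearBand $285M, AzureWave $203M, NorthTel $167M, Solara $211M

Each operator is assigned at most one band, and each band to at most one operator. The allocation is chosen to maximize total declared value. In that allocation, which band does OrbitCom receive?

OrbitCom receives Band F.

Optimal: OrbitCom→Band F ($561M), Pulse→Band G ($964M), ClearBand→Band B ($932M), AzureWave→Band E ($627M), NorthTel→Band D ($891M), Solara→Band C ($536M) — total 561+964+932+627+891+536 = $4511M.
Max-entry greedy (repeatedly take the single best remaining cell) gives $4485M, worse by 26.
Swapping OrbitCom↔Pulse (OrbitCom→Band G $474M, Pulse→Band F $422M) loses 629.
OrbitCom's own top band is Band E ($959M), but forcing OrbitCom→Band E and reassigning the rest optimally gives only $4485M — worse by 26.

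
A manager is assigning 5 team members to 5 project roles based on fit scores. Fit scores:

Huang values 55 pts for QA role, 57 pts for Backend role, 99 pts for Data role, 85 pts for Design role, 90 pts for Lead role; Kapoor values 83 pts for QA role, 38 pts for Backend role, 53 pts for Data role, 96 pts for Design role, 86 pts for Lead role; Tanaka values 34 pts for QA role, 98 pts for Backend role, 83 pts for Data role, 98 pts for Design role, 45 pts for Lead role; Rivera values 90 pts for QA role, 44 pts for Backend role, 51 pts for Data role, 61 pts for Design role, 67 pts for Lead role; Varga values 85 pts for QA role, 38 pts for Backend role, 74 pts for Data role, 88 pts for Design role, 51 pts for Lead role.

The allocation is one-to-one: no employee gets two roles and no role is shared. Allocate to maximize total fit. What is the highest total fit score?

Maximum total: 461 pts

Optimal: Huang→Data role (99 pts), Kapoor→Lead role (86 pts), Tanaka→Backend role (98 pts), Rivera→QA role (90 pts), Varga→Design role (88 pts) — total 99+86+98+90+88 = 461 pts.
Max-entry greedy (repeatedly take the single best remaining cell) gives 434 pts, worse by 27.
Next-best assignment: Huang→Lead role, Kapoor→Design role, Tanaka→Backend role, Rivera→QA role, Varga→Data role = 448 pts.
Every other assignment is strictly worse.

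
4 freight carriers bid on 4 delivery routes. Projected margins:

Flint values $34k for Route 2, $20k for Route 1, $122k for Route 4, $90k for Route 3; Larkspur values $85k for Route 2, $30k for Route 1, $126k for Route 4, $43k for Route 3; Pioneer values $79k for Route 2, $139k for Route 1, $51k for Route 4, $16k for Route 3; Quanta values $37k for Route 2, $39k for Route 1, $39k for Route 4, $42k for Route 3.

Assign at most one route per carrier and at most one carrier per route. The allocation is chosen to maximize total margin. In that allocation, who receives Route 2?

Optimal: Flint→Route 3 ($90k), Larkspur→Route 4 ($126k), Pioneer→Route 1 ($139k), Quanta→Route 2 ($37k) — total 90+126+139+37 = $392k.
Row-greedy (each carrier in turn takes its best remaining route) gives $388k, worse by 4.
Swapping Larkspur↔Pioneer (Larkspur→Route 1 $30k, Pioneer→Route 4 $51k) loses 184.
No other one-to-one assignment exceeds $392k.
Quanta's own top route is Route 3 ($42k), but forcing Quanta→Route 3 and reassigning the rest optimally gives only $388k — worse by 4.

Quanta receives Route 2.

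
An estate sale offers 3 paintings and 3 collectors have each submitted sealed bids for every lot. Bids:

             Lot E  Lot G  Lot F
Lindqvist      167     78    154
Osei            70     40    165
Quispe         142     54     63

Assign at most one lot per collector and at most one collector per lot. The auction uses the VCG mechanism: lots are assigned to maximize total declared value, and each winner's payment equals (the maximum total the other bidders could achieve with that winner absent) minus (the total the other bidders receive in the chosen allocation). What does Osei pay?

Osei pays $75.

Efficient allocation: Lindqvist→Lot E ($167), Osei→Lot F ($165), Quispe→Lot G ($54); total welfare W = $386.
Osei receives Lot F at value $165, so the others get W − 165 = $221.
Without Osei: best allocation of the remaining 2 bidders over all 3 lots is Lindqvist→Lot F ($154), Quispe→Lot E ($142), total $296.
VCG payment = (others' best without Osei) − (others' welfare with Osei) = 296 − 221 = $75.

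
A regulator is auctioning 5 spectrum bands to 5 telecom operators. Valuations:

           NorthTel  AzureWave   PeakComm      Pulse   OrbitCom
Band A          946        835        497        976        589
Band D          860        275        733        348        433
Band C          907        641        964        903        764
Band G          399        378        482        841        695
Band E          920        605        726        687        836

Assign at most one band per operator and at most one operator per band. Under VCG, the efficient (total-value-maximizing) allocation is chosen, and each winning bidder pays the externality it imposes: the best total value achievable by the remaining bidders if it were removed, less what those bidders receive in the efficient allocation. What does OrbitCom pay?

Efficient allocation: NorthTel→Band D ($860M), AzureWave→Band A ($835M), PeakComm→Band C ($964M), Pulse→Band G ($841M), OrbitCom→Band E ($836M); total welfare W = $4336M.
OrbitCom receives Band E at value $836M, so the others get W − 836 = $3500M.
Without OrbitCom: best allocation of the remaining 4 bidders over all 5 bands is NorthTel→Band E ($920M), AzureWave→Band A ($835M), PeakComm→Band C ($964M), Pulse→Band G ($841M), total $3560M.
VCG payment = (others' best without OrbitCom) − (others' welfare with OrbitCom) = 3560 − 3500 = $60M.

OrbitCom pays $60M.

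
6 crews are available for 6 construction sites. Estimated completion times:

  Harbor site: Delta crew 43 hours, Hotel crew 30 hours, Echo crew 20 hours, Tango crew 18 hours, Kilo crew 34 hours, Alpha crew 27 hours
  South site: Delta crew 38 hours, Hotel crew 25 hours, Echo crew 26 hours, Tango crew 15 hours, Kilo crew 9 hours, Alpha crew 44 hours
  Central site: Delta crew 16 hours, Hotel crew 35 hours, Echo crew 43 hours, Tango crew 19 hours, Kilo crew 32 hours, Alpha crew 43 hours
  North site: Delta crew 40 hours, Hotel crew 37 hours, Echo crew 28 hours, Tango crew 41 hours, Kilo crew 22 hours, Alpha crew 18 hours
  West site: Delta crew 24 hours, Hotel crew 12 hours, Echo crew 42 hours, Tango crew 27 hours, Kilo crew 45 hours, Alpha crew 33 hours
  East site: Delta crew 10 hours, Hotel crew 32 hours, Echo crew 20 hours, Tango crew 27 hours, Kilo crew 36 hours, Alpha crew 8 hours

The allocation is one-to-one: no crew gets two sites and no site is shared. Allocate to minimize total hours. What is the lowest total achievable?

Minimum total: 88 hours

Optimal: Delta crew→East site (10 hours), Hotel crew→West site (12 hours), Echo crew→Harbor site (20 hours), Tango crew→Central site (19 hours), Kilo crew→South site (9 hours), Alpha crew→North site (18 hours) — total 10+12+20+19+9+18 = 88 hours.
Min-entry greedy (repeatedly take the single cheapest remaining cell) gives 91 hours, worse by 3.
Next-best assignment: Delta crew→Central site, Hotel crew→West site, Echo crew→North site, Tango crew→Harbor site, Kilo crew→South site, Alpha crew→East site = 91 hours.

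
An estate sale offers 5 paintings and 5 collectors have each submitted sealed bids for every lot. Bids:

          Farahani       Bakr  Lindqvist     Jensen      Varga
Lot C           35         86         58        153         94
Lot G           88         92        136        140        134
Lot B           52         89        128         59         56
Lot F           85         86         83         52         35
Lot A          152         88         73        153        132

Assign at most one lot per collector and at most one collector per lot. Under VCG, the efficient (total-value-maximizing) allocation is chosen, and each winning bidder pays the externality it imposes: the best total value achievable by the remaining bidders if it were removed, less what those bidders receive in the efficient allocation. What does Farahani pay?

Farahani pays $9.

Efficient allocation: Farahani→Lot A ($152), Bakr→Lot F ($86), Lindqvist→Lot B ($128), Jensen→Lot C ($153), Varga→Lot G ($134); total welfare W = $653.
Farahani receives Lot A at value $152, so the others get W − 152 = $501.
Without Farahani: best allocation of the remaining 4 bidders over all 5 lots is Bakr→Lot B ($89), Lindqvist→Lot G ($136), Jensen→Lot C ($153), Varga→Lot A ($132), total $510.
VCG payment = (others' best without Farahani) − (others' welfare with Farahani) = 510 − 501 = $9.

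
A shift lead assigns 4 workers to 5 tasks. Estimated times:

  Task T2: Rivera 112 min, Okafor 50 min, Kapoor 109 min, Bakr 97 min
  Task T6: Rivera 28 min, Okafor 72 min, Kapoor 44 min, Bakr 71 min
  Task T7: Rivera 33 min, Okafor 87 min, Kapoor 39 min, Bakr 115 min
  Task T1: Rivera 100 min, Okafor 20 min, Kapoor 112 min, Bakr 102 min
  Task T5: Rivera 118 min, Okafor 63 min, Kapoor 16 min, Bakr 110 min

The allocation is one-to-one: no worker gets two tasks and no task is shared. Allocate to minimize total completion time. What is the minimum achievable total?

Minimum total: 140 min

Optimal: Rivera→Task T7 (33 min), Okafor→Task T1 (20 min), Kapoor→Task T5 (16 min), Bakr→Task T6 (71 min) — total 33+20+16+71 = 140 min.
No other one-to-one assignment undercuts 140 min.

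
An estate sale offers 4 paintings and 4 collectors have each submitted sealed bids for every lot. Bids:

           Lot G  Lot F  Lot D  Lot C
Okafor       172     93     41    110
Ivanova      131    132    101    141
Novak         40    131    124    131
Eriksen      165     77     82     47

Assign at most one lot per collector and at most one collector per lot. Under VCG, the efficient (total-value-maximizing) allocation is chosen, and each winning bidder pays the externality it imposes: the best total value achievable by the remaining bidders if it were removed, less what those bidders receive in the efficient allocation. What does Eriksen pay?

Efficient allocation: Okafor→Lot C ($110), Ivanova→Lot F ($132), Novak→Lot D ($124), Eriksen→Lot G ($165); total welfare W = $531.
Eriksen receives Lot G at value $165, so the others get W − 165 = $366.
Without Eriksen: best allocation of the remaining 3 bidders over all 4 lots is Okafor→Lot G ($172), Ivanova→Lot C ($141), Novak→Lot F ($131), total $444.
VCG payment = (others' best without Eriksen) − (others' welfare with Eriksen) = 444 − 366 = $78.

Eriksen pays $78.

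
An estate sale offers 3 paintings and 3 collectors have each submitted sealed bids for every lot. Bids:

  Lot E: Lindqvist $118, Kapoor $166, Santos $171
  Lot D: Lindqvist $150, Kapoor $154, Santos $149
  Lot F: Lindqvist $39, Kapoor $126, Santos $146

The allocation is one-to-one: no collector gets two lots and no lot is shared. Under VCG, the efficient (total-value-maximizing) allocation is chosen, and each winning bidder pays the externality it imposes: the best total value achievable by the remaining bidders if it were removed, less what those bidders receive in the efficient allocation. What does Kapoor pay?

Kapoor pays $25.

Efficient allocation: Lindqvist→Lot D ($150), Kapoor→Lot E ($166), Santos→Lot F ($146); total welfare W = $462.
Kapoor receives Lot E at value $166, so the others get W − 166 = $296.
Without Kapoor: best allocation of the remaining 2 bidders over all 3 lots is Lindqvist→Lot D ($150), Santos→Lot E ($171), total $321.
VCG payment = (others' best without Kapoor) − (others' welfare with Kapoor) = 321 − 296 = $25.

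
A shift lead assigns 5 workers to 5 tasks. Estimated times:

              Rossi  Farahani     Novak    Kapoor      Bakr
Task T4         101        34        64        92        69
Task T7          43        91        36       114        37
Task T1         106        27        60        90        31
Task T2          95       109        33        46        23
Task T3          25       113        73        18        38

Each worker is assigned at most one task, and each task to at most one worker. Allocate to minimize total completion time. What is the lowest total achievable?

Min total: 159 min

Optimal: Rossi→Task T7 (43 min), Farahani→Task T4 (34 min), Novak→Task T2 (33 min), Kapoor→Task T3 (18 min), Bakr→Task T1 (31 min) — total 43+34+33+18+31 = 159 min.
Min-entry greedy (repeatedly take the single cheapest remaining cell) gives 205 min, worse by 46.
Swapping Farahani↔Bakr (Farahani→Task T1 27 min, Bakr→Task T4 69 min) adds 31.
No other one-to-one assignment undercuts 159 min.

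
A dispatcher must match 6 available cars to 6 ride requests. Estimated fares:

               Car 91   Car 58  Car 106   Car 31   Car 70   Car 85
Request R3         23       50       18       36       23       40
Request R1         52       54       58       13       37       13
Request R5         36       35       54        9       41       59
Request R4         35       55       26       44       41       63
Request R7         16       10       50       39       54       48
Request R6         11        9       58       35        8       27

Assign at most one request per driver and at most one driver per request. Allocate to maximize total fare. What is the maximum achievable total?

Optimal: Car 91→Request R1 ($52), Car 58→Request R3 ($50), Car 106→Request R6 ($58), Car 31→Request R4 ($44), Car 70→Request R7 ($54), Car 85→Request R5 ($59) — total 52+50+58+44+54+59 = $317.
Row-greedy (each driver in turn takes its best remaining request) gives $285, worse by 32.
Every other assignment is strictly worse.

Maximum total: $317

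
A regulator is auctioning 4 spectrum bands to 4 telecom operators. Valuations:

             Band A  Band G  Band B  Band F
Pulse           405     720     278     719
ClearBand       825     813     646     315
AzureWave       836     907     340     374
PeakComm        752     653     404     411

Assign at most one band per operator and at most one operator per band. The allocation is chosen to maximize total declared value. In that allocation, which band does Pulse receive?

This is the linear assignment problem.
Optimal: Pulse→Band F ($719M), ClearBand→Band B ($646M), AzureWave→Band G ($907M), PeakComm→Band A ($752M) — total 719+646+907+752 = $3024M.
Max-entry greedy (repeatedly take the single best remaining cell) gives $2855M, worse by 169.
No other one-to-one assignment exceeds $3024M.
Pulse's own top band is Band G ($720M), but forcing Pulse→Band G and reassigning the rest optimally gives only $2613M — worse by 411.

Pulse receives Band F.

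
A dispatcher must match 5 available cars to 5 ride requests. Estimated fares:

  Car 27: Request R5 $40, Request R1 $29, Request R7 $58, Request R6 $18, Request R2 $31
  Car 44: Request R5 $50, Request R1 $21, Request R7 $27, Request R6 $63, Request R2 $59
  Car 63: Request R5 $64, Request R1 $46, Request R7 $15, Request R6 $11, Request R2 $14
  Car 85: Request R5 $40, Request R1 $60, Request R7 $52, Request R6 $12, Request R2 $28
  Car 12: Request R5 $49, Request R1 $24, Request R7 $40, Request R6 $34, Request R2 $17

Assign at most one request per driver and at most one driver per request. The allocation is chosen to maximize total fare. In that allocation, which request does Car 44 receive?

This is a one-to-one assignment (maximum-weight bipartite matching).
Optimal: Car 27→Request R7 ($58), Car 44→Request R2 ($59), Car 63→Request R5 ($64), Car 85→Request R1 ($60), Car 12→Request R6 ($34) — total 58+59+64+60+34 = $275.
Row-greedy (each driver in turn takes its best remaining request) gives $262, worse by 13.
Car 44's own top request is Request R6 ($63), but forcing Car 44→Request R6 and reassigning the rest optimally gives only $262 — worse by 13.

Car 44 receives Request R2.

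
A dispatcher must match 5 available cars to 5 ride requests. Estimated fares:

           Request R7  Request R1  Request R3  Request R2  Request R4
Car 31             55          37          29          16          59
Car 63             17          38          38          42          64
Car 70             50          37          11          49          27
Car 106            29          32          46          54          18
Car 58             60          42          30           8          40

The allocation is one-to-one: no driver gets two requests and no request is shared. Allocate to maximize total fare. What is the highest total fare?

Optimal: Car 31→Request R7 ($55), Car 63→Request R4 ($64), Car 70→Request R2 ($49), Car 106→Request R3 ($46), Car 58→Request R1 ($42) — total 55+64+49+46+42 = $256.
Row-greedy (each driver in turn takes its best remaining request) gives $239, worse by 17.
Swapping Car 63↔Car 31 (Car 63→Request R7 $17, Car 31→Request R4 $59) loses 43.
Checked against all permutations: $256 is optimal.

Maximum total: $256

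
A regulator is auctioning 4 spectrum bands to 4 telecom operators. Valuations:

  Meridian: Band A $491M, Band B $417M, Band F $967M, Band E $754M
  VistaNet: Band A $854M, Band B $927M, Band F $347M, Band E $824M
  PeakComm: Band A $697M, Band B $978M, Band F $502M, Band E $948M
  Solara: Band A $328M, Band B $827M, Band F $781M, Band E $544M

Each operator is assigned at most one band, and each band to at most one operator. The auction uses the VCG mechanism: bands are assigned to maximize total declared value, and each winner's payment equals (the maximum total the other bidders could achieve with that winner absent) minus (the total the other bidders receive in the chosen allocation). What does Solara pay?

Efficient allocation: Meridian→Band F ($967M), VistaNet→Band A ($854M), PeakComm→Band E ($948M), Solara→Band B ($827M); total welfare W = $3596M.
Solara receives Band B at value $827M, so the others get W − 827 = $2769M.
Without Solara: best allocation of the remaining 3 bidders over all 4 bands is Meridian→Band F ($967M), VistaNet→Band B ($927M), PeakComm→Band E ($948M), total $2842M.
VCG payment = (others' best without Solara) − (others' welfare with Solara) = 2842 − 2769 = $73M.

Solara pays $73M.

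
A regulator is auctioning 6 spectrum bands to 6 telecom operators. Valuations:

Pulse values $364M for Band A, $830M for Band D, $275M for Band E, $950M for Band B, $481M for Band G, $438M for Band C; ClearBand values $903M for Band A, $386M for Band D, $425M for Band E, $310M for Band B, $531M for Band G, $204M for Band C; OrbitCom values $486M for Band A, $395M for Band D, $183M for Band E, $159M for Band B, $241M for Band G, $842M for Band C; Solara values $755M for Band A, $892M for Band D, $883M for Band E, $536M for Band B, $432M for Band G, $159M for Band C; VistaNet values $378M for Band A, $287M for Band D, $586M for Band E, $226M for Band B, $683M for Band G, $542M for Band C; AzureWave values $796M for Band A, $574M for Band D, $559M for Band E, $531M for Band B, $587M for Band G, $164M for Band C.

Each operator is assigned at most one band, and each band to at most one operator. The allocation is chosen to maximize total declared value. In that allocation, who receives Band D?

AzureWave receives Band D.

Optimal: Pulse→Band B ($950M), ClearBand→Band A ($903M), OrbitCom→Band C ($842M), Solara→Band E ($883M), VistaNet→Band G ($683M), AzureWave→Band D ($574M) — total 950+903+842+883+683+574 = $4835M.
Max-entry greedy (repeatedly take the single best remaining cell) gives $4829M, worse by 6.
Next-best assignment: Pulse→Band B, ClearBand→Band A, OrbitCom→Band C, Solara→Band D, VistaNet→Band G, AzureWave→Band E = $4829M.
Swapping OrbitCom↔AzureWave (OrbitCom→Band D $395M, AzureWave→Band C $164M) loses 857.
Every other assignment is strictly worse.
AzureWave's own top band is Band A ($796M), but forcing AzureWave→Band A and reassigning the rest optimally gives only $4597M — worse by 238.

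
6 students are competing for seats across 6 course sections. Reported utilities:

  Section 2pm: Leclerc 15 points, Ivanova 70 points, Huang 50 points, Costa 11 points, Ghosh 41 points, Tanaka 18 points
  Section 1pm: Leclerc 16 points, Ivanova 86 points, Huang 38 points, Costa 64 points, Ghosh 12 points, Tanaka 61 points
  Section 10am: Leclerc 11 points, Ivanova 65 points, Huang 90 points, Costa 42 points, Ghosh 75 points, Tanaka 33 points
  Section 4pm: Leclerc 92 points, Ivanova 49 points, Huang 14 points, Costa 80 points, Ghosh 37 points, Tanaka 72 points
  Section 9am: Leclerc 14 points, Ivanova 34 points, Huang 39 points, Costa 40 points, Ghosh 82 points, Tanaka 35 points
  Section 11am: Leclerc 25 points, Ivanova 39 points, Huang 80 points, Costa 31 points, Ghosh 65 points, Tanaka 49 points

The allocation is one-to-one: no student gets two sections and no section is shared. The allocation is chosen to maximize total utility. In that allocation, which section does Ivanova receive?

Treat this as an assignment problem: match each student to one section.
Optimal: Leclerc→Section 4pm (92 points), Ivanova→Section 2pm (70 points), Huang→Section 10am (90 points), Costa→Section 1pm (64 points), Ghosh→Section 9am (82 points), Tanaka→Section 11am (49 points) — total 92+70+90+64+82+49 = 447 points.
Row-greedy (each student in turn takes its best remaining section) gives 391 points, worse by 56.
Swapping Leclerc↔Tanaka (Leclerc→Section 11am 25 points, Tanaka→Section 4pm 72 points) loses 44.
Ivanova's own top section is Section 1pm (86 points), but forcing Ivanova→Section 1pm and reassigning the rest optimally gives only 410 points — worse by 37.

Ivanova receives Section 2pm.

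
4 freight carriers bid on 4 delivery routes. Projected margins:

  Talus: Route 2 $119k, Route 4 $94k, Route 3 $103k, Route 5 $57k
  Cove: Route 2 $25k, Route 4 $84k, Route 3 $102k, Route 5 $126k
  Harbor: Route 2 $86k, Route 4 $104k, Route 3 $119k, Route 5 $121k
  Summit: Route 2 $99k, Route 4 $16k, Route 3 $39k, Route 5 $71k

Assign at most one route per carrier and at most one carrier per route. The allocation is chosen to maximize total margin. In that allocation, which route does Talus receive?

Optimal: Talus→Route 4 ($94k), Cove→Route 5 ($126k), Harbor→Route 3 ($119k), Summit→Route 2 ($99k) — total 94+126+119+99 = $438k.
Every other assignment is strictly worse.
Talus's own top route is Route 2 ($119k), but forcing Talus→Route 2 and reassigning the rest optimally gives only $396k — worse by 42.

Talus receives Route 4.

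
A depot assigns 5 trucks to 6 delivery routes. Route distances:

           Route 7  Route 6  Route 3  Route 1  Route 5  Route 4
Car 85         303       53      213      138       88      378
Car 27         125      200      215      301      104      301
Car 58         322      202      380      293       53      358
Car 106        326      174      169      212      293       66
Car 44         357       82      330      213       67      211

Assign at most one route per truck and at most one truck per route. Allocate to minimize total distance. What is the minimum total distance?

Min total: 464 km

Optimal: Car 85→Route 1 (138 km), Car 27→Route 7 (125 km), Car 58→Route 5 (53 km), Car 106→Route 4 (66 km), Car 44→Route 6 (82 km) — total 138+125+53+66+82 = 464 km.
Column-greedy (each route in turn goes to its cheapest remaining truck) gives 613 km, worse by 149.
Next-best assignment: Car 85→Route 6, Car 27→Route 7, Car 58→Route 5, Car 106→Route 4, Car 44→Route 1 = 510 km.
No other one-to-one assignment undercuts 464 km.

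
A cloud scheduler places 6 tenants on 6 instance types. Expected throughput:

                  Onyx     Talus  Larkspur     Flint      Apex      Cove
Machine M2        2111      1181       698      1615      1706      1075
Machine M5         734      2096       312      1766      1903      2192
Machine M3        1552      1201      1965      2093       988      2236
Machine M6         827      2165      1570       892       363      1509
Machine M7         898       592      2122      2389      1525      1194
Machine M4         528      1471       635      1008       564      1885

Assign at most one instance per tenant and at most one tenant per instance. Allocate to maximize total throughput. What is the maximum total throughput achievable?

Max total: 12418 ops/s

Optimal: Onyx→Machine M2 (2111 ops/s), Talus→Machine M6 (2165 ops/s), Larkspur→Machine M3 (1965 ops/s), Flint→Machine M7 (2389 ops/s), Apex→Machine M5 (1903 ops/s), Cove→Machine M4 (1885 ops/s) — total 2111+2165+1965+2389+1903+1885 = 12418 ops/s.
Swapping Cove↔Larkspur (Cove→Machine M3 2236 ops/s, Larkspur→Machine M4 635 ops/s) loses 979.
Checked against all permutations: 12418 ops/s is optimal.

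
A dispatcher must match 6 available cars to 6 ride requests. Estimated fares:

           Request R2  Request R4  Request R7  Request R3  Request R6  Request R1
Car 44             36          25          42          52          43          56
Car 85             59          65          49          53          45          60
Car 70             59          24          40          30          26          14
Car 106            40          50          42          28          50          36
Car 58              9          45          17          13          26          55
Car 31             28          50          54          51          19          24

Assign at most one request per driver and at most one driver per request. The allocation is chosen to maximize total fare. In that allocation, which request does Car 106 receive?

Car 106 receives Request R6.

Optimal: Car 44→Request R3 ($52), Car 85→Request R4 ($65), Car 70→Request R2 ($59), Car 106→Request R6 ($50), Car 58→Request R1 ($55), Car 31→Request R7 ($54) — total 52+65+59+50+55+54 = $335.
Row-greedy (each driver in turn takes its best remaining request) gives $298, worse by 37.
No other one-to-one assignment exceeds $335.
Car 106's own top request is Request R4 ($50), but forcing Car 106→Request R4 and reassigning the rest optimally gives only $315 — worse by 20.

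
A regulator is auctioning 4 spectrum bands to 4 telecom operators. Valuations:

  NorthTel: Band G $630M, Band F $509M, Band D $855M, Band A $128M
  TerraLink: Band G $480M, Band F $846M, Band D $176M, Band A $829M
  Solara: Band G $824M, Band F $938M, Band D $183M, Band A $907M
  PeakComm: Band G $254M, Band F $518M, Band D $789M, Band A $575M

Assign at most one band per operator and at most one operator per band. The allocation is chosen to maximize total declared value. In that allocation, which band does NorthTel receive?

Optimal: NorthTel→Band G ($630M), TerraLink→Band A ($829M), Solara→Band F ($938M), PeakComm→Band D ($789M) — total 630+829+938+789 = $3186M.
Column-greedy (each band in turn goes to its best remaining operator) gives $3100M, worse by 86.
Next-best assignment: NorthTel→Band G, TerraLink→Band F, Solara→Band A, PeakComm→Band D = $3172M.
NorthTel's own top band is Band D ($855M), but forcing NorthTel→Band D and reassigning the rest optimally gives only $3100M — worse by 86.

NorthTel receives Band G.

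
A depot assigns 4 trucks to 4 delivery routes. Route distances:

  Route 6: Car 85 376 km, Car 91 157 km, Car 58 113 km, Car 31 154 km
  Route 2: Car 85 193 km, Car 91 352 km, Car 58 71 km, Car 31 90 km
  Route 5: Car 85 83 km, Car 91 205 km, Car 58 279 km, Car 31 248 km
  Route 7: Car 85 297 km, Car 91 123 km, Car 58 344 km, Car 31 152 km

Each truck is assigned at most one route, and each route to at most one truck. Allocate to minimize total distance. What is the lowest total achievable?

Minimum total: 409 km

This is the linear assignment problem.
Optimal: Car 85→Route 5 (83 km), Car 91→Route 7 (123 km), Car 58→Route 6 (113 km), Car 31→Route 2 (90 km) — total 83+123+113+90 = 409 km.
Min-entry greedy (repeatedly take the single cheapest remaining cell) gives 431 km, worse by 22.
Next-best assignment: Car 85→Route 5, Car 91→Route 7, Car 58→Route 2, Car 31→Route 6 = 431 km.
Swapping Car 91↔Car 31 (Car 91→Route 2 352 km, Car 31→Route 7 152 km) adds 291.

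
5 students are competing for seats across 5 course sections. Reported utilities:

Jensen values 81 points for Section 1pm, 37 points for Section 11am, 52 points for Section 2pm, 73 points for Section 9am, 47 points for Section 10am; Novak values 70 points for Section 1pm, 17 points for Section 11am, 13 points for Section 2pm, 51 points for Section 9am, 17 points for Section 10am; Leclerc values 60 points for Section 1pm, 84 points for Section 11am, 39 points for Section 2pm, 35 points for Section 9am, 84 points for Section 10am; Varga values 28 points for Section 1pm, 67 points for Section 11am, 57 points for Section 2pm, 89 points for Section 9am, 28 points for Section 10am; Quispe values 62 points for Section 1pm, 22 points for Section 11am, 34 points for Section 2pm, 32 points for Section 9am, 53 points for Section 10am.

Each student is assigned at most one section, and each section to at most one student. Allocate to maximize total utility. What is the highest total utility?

This is the linear assignment problem.
Optimal: Jensen→Section 2pm (52 points), Novak→Section 1pm (70 points), Leclerc→Section 11am (84 points), Varga→Section 9am (89 points), Quispe→Section 10am (53 points) — total 52+70+84+89+53 = 348 points.
Row-greedy (each student in turn takes its best remaining section) gives 326 points, worse by 22.
Swapping Quispe↔Varga (Quispe→Section 9am 32 points, Varga→Section 10am 28 points) loses 82.
Checked against all permutations: 348 points is optimal.

Max total: 348 points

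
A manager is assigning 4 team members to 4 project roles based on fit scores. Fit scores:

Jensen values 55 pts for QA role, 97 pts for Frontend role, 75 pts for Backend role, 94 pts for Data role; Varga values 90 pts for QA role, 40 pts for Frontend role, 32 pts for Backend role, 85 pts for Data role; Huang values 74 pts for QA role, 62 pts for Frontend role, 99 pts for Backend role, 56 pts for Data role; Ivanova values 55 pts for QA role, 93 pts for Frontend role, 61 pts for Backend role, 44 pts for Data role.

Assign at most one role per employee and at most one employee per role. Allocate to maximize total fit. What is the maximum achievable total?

Optimal: Jensen→Data role (94 pts), Varga→QA role (90 pts), Huang→Backend role (99 pts), Ivanova→Frontend role (93 pts) — total 94+90+99+93 = 376 pts.
Row-greedy (each employee in turn takes its best remaining role) gives 330 pts, worse by 46.
Next-best assignment: Jensen→Frontend role, Varga→Data role, Huang→Backend role, Ivanova→QA role = 336 pts.

Max total: 376 pts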